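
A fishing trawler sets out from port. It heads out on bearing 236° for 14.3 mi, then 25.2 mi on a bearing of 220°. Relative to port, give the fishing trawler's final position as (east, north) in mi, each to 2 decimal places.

(-28.05, -27.30)

Leg 1 (236°, 14.3 mi): east 14.3 sin 236° = -11.86, north 14.3 cos 236° = -8.00
Leg 2 (220°, 25.2 mi): east 25.2 sin 220° = -16.20, north 25.2 cos 220° = -19.30
Summing: -28.05 mi east, -27.30 mi north → (-28.05, -27.30).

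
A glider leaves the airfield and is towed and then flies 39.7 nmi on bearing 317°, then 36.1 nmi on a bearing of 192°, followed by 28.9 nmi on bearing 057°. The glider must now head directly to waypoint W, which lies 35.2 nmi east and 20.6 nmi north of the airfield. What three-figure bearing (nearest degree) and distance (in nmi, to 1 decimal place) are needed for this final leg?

076°, 46.9 nmi

Leg 1 (317°, 39.7 nmi): east 39.7 sin 317° = -27.08, north 39.7 cos 317° = 29.03
Leg 2 (192°, 36.1 nmi): east 36.1 sin 192° = -7.51, north 36.1 cos 192° = -35.31
Leg 3 (057°, 28.9 nmi): east 28.9 sin 57° = 24.24, north 28.9 cos 57° = 15.74
Current position: (-10.34, 9.46). Target: (35.2, 20.6). Remaining: Δeast = 45.54, Δnorth = 11.14.
Bearing = atan2(45.54, 11.14) mod 360° = 76.26°; distance = √((45.54)² + (11.14)²) = 46.885 nmi.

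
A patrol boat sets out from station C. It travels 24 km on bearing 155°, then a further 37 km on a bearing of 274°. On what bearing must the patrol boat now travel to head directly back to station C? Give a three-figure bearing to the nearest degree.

054°

Leg 1 (155°, 24 km): east 24 sin 155° = 10.14, north 24 cos 155° = -21.75
Leg 2 (274°, 37 km): east 37 sin 274° = -36.91, north 37 cos 274° = 2.58
Net displacement: -26.77 east, -19.17 north. Direction back to start is (26.77, 19.17): bearing = atan2(26.77, 19.17) mod 360° = 54.39° ≈ 054°.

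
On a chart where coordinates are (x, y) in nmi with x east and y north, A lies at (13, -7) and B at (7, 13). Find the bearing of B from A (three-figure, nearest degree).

343°

Δeast = 7 − 13 = -6.00; Δnorth = 13 − -7 = 20.00.
Bearing = atan2(Δeast, Δnorth) mod 360° = 343.30° ≈ 343°.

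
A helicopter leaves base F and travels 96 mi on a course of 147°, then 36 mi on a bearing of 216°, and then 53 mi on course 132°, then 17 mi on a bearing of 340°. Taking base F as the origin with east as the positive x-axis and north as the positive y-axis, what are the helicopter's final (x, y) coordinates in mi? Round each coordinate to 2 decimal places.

(64.70, -129.13)

Leg 1 (147°, 96 mi): east 96 sin 147° = 52.29, north 96 cos 147° = -80.51
Leg 2 (216°, 36 mi): east 36 sin 216° = -21.16, north 36 cos 216° = -29.12
Leg 3 (132°, 53 mi): east 53 sin 132° = 39.39, north 53 cos 132° = -35.46
Leg 4 (340°, 17 mi): east 17 sin 340° = -5.81, north 17 cos 340° = 15.97
Summing: 64.70 mi east, -129.13 mi north → (64.70, -129.13).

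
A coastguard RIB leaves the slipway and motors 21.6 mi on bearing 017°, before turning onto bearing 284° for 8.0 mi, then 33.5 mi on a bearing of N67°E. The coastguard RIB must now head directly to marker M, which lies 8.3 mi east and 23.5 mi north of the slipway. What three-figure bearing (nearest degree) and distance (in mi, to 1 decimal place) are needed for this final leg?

Leg 1 (017°, 21.6 mi): east 21.6 sin 17° = 6.32, north 21.6 cos 17° = 20.66
Leg 2 (284°, 8.0 mi): east 8.0 sin 284° = -7.76, north 8.0 cos 284° = 1.94
Leg 3 (N67°E, 33.5 mi): east 33.5 sin 67° = 30.84, north 33.5 cos 67° = 13.09
Current position: (29.39, 35.68). Target: (8.3, 23.5). Remaining: Δeast = -21.09, Δnorth = -12.18.
Bearing = atan2(-21.09, -12.18) mod 360° = 239.99°; distance = √((-21.09)² + (-12.18)²) = 24.355 mi.

240°, 24.4 mi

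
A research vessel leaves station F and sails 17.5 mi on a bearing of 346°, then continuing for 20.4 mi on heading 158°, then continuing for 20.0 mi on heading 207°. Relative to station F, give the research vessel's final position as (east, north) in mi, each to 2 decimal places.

(-5.67, -19.75)

Leg 1 (346°, 17.5 mi): east 17.5 sin 346° = -4.23, north 17.5 cos 346° = 16.98
Leg 2 (158°, 20.4 mi): east 20.4 sin 158° = 7.64, north 20.4 cos 158° = -18.91
Leg 3 (207°, 20.0 mi): east 20.0 sin 207° = -9.08, north 20.0 cos 207° = -17.82
Summing: -5.67 mi east, -19.75 mi north → (-5.67, -19.75).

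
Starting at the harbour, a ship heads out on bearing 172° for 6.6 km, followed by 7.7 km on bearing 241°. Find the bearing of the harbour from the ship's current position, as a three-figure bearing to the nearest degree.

030°

Leg 1 (172°, 6.6 km): east 6.6 sin 172° = 0.92, north 6.6 cos 172° = -6.54
Leg 2 (241°, 7.7 km): east 7.7 sin 241° = -6.73, north 7.7 cos 241° = -3.73
Net displacement: -5.82 east, -10.27 north. Direction back to start is (5.82, 10.27): bearing = atan2(5.82, 10.27) mod 360° = 29.53° ≈ 030°.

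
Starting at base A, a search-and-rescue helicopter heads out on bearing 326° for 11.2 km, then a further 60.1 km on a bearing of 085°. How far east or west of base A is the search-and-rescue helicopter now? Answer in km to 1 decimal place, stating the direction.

Leg 1 (326°, 11.2 km): east 11.2 sin 326° = -6.26, north 11.2 cos 326° = 9.29
Leg 2 (085°, 60.1 km): east 60.1 sin 85° = 59.87, north 60.1 cos 85° = 5.24
Net east component: 53.61 km.

53.6 km east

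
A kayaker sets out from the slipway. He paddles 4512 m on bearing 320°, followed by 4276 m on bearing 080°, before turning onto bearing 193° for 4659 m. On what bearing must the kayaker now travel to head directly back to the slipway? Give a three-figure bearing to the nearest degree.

322°

Leg 1 (320°, 4512 m): east 4512 sin 320° = -2900.26, north 4512 cos 320° = 3456.39
Leg 2 (080°, 4276 m): east 4276 sin 80° = 4211.04, north 4276 cos 80° = 742.52
Leg 3 (193°, 4659 m): east 4659 sin 193° = -1048.05, north 4659 cos 193° = -4539.59
Net displacement: 262.73 east, -340.68 north. Direction back to start is (-262.73, 340.68): bearing = atan2(-262.73, 340.68) mod 360° = 322.36° ≈ 322°.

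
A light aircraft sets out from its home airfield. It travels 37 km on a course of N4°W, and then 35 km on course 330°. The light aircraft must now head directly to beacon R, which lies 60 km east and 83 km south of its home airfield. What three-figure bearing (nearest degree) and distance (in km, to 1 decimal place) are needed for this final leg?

152°, 170.2 km

Leg 1 (N4°W, 37 km): east 37 sin 356° = -2.58, north 37 cos 356° = 36.91
Leg 2 (330°, 35 km): east 35 sin 330° = -17.50, north 35 cos 330° = 30.31
Current position: (-20.08, 67.22). Target: (60, -83). Remaining: Δeast = 80.08, Δnorth = -150.22.
Bearing = atan2(80.08, -150.22) mod 360° = 151.94°; distance = √((80.08)² + (-150.22)²) = 170.233 km.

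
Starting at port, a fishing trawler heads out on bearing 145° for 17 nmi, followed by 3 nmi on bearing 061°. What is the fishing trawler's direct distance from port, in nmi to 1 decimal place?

Leg 1 (145°, 17 nmi): east 17 sin 145° = 9.75, north 17 cos 145° = -13.93
Leg 2 (061°, 3 nmi): east 3 sin 61° = 2.62, north 3 cos 61° = 1.45
Net: 12.37 east, -12.47 north. Distance = √((12.37)² + (-12.47)²) = 17.569 nmi.

17.6 nmi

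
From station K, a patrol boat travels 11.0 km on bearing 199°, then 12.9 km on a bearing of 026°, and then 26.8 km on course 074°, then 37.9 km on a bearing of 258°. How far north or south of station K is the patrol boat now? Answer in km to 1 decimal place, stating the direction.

0.7 km north

Leg 1 (199°, 11.0 km): east 11.0 sin 199° = -3.58, north 11.0 cos 199° = -10.40
Leg 2 (026°, 12.9 km): east 12.9 sin 26° = 5.65, north 12.9 cos 26° = 11.59
Leg 3 (074°, 26.8 km): east 26.8 sin 74° = 25.76, north 26.8 cos 74° = 7.39
Leg 4 (258°, 37.9 km): east 37.9 sin 258° = -37.07, north 37.9 cos 258° = -7.88
Net north component: 0.70 km.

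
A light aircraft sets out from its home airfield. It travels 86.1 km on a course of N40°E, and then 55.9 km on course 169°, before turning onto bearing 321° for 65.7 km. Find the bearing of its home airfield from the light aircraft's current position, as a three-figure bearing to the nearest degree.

Leg 1 (N40°E, 86.1 km): east 86.1 sin 40° = 55.34, north 86.1 cos 40° = 65.96
Leg 2 (169°, 55.9 km): east 55.9 sin 169° = 10.67, north 55.9 cos 169° = -54.87
Leg 3 (321°, 65.7 km): east 65.7 sin 321° = -41.35, north 65.7 cos 321° = 51.06
Net displacement: 24.66 east, 62.14 north. Direction back to start is (-24.66, -62.14): bearing = atan2(-24.66, -62.14) mod 360° = 201.65° ≈ 202°.

202°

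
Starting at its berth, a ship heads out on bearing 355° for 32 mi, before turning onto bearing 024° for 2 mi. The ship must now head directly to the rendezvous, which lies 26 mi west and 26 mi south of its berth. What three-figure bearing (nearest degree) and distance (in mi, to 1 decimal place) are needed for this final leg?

Leg 1 (355°, 32 mi): east 32 sin 355° = -2.79, north 32 cos 355° = 31.88
Leg 2 (024°, 2 mi): east 2 sin 24° = 0.81, north 2 cos 24° = 1.83
Current position: (-1.98, 33.71). Target: (-26, -26). Remaining: Δeast = -24.02, Δnorth = -59.71.
Bearing = atan2(-24.02, -59.71) mod 360° = 201.92°; distance = √((-24.02)² + (-59.71)²) = 64.358 mi.

202°, 64.4 mi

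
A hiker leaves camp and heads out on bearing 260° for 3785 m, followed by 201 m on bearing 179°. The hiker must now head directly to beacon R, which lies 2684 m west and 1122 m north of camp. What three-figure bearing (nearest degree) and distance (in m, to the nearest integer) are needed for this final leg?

028°, 2237 m

Leg 1 (260°, 3785 m): east 3785 sin 260° = -3727.50, north 3785 cos 260° = -657.26
Leg 2 (179°, 201 m): east 201 sin 179° = 3.51, north 201 cos 179° = -200.97
Current position: (-3723.99, -858.23). Target: (-2684, 1122). Remaining: Δeast = 1039.99, Δnorth = 1980.23.
Bearing = atan2(1039.99, 1980.23) mod 360° = 27.71°; distance = √((1039.99)² + (1980.23)²) = 2236.712 m.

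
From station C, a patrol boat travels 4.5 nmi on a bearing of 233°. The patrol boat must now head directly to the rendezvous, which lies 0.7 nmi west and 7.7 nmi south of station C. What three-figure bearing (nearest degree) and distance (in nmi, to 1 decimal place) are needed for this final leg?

Leg 1 (233°, 4.5 nmi): east 4.5 sin 233° = -3.59, north 4.5 cos 233° = -2.71
Current position: (-3.59, -2.71). Target: (-0.7, -7.7). Remaining: Δeast = 2.89, Δnorth = -4.99.
Bearing = atan2(2.89, -4.99) mod 360° = 149.90°; distance = √((2.89)² + (-4.99)²) = 5.770 nmi.

150°, 5.8 nmi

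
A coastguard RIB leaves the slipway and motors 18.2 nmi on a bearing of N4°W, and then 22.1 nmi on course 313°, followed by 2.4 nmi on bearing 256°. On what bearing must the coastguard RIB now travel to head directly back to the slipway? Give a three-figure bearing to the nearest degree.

Leg 1 (N4°W, 18.2 nmi): east 18.2 sin 356° = -1.27, north 18.2 cos 356° = 18.16
Leg 2 (313°, 22.1 nmi): east 22.1 sin 313° = -16.16, north 22.1 cos 313° = 15.07
Leg 3 (256°, 2.4 nmi): east 2.4 sin 256° = -2.33, north 2.4 cos 256° = -0.58
Net displacement: -19.76 east, 32.65 north. Direction back to start is (19.76, -32.65): bearing = atan2(19.76, -32.65) mod 360° = 148.81° ≈ 149°.

149°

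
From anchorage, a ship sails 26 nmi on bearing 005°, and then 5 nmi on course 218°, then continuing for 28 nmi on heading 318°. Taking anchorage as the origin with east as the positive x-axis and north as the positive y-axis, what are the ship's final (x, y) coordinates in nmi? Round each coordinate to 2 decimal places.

Leg 1 (005°, 26 nmi): east 26 sin 5° = 2.27, north 26 cos 5° = 25.90
Leg 2 (218°, 5 nmi): east 5 sin 218° = -3.08, north 5 cos 218° = -3.94
Leg 3 (318°, 28 nmi): east 28 sin 318° = -18.74, north 28 cos 318° = 20.81
Summing: -19.55 nmi east, 42.77 nmi north → (-19.55, 42.77).

(-19.55, 42.77)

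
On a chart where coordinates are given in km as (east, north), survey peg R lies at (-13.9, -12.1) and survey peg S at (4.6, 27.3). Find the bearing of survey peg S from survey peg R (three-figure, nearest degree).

025°

Δeast = 4.6 − -13.9 = 18.50; Δnorth = 27.3 − -12.1 = 39.40.
Bearing = atan2(Δeast, Δnorth) mod 360° = 25.15° ≈ 025°.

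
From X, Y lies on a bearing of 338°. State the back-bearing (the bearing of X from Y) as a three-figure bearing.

158°

Back-bearing = 338° − 180° = 158°.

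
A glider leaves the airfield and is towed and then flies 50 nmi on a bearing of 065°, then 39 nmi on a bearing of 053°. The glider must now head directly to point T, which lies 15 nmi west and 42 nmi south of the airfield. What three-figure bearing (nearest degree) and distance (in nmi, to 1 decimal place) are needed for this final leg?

Leg 1 (065°, 50 nmi): east 50 sin 65° = 45.32, north 50 cos 65° = 21.13
Leg 2 (053°, 39 nmi): east 39 sin 53° = 31.15, north 39 cos 53° = 23.47
Current position: (76.46, 44.60). Target: (-15, -42). Remaining: Δeast = -91.46, Δnorth = -86.60.
Bearing = atan2(-91.46, -86.60) mod 360° = 226.56°; distance = √((-91.46)² + (-86.60)²) = 125.957 nmi.

227°, 126.0 nmi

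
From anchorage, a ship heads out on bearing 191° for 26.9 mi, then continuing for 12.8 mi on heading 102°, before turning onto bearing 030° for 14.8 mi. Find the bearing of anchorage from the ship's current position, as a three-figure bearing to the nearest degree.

Leg 1 (191°, 26.9 mi): east 26.9 sin 191° = -5.13, north 26.9 cos 191° = -26.41
Leg 2 (102°, 12.8 mi): east 12.8 sin 102° = 12.52, north 12.8 cos 102° = -2.66
Leg 3 (030°, 14.8 mi): east 14.8 sin 30° = 7.40, north 14.8 cos 30° = 12.82
Net displacement: 14.79 east, -16.25 north. Direction back to start is (-14.79, 16.25): bearing = atan2(-14.79, 16.25) mod 360° = 317.70° ≈ 318°.

318°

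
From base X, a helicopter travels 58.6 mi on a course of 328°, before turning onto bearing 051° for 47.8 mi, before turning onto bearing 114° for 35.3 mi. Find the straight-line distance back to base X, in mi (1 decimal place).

Leg 1 (328°, 58.6 mi): east 58.6 sin 328° = -31.05, north 58.6 cos 328° = 49.70
Leg 2 (051°, 47.8 mi): east 47.8 sin 51° = 37.15, north 47.8 cos 51° = 30.08
Leg 3 (114°, 35.3 mi): east 35.3 sin 114° = 32.25, north 35.3 cos 114° = -14.36
Net: 38.34 east, 65.42 north. Distance = √((38.34)² + (65.42)²) = 75.828 mi.

75.8 mi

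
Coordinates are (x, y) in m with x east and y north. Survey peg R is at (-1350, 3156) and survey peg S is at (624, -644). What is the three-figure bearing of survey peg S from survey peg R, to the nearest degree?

153°

Δeast = 624 − -1350 = 1974.00; Δnorth = -644 − 3156 = -3800.00.
Bearing = atan2(Δeast, Δnorth) mod 360° = 152.55° ≈ 153°.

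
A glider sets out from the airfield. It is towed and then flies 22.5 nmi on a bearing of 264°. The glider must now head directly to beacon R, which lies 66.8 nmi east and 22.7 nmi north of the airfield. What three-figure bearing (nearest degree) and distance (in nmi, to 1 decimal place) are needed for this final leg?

074°, 92.6 nmi

Leg 1 (264°, 22.5 nmi): east 22.5 sin 264° = -22.38, north 22.5 cos 264° = -2.35
Current position: (-22.38, -2.35). Target: (66.8, 22.7). Remaining: Δeast = 89.18, Δnorth = 25.05.
Bearing = atan2(89.18, 25.05) mod 360° = 74.31°; distance = √((89.18)² + (25.05)²) = 92.629 nmi.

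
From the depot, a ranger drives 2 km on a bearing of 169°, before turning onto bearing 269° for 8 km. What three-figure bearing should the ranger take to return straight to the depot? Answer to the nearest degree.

Leg 1 (169°, 2 km): east 2 sin 169° = 0.38, north 2 cos 169° = -1.96
Leg 2 (269°, 8 km): east 8 sin 269° = -8.00, north 8 cos 269° = -0.14
Net displacement: -7.62 east, -2.10 north. Direction back to start is (7.62, 2.10): bearing = atan2(7.62, 2.10) mod 360° = 74.57° ≈ 075°.

075°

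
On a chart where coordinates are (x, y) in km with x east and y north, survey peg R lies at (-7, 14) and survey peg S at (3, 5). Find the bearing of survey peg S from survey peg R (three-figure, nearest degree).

132°

Δeast = 3 − -7 = 10.00; Δnorth = 5 − 14 = -9.00.
Bearing = atan2(Δeast, Δnorth) mod 360° = 131.99° ≈ 132°.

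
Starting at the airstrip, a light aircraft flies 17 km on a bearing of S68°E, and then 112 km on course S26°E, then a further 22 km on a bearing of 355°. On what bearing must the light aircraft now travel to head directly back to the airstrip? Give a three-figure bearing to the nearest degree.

Leg 1 (S68°E, 17 km): east 17 sin 112° = 15.76, north 17 cos 112° = -6.37
Leg 2 (S26°E, 112 km): east 112 sin 154° = 49.10, north 112 cos 154° = -100.66
Leg 3 (355°, 22 km): east 22 sin 355° = -1.92, north 22 cos 355° = 21.92
Net displacement: 62.94 east, -85.12 north. Direction back to start is (-62.94, 85.12): bearing = atan2(-62.94, 85.12) mod 360° = 323.52° ≈ 324°.

324°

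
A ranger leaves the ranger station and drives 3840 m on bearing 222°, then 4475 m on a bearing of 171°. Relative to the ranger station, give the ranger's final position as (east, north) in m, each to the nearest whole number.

(-1869, -7274)

Leg 1 (222°, 3840 m): east 3840 sin 222° = -2569.46, north 3840 cos 222° = -2853.68
Leg 2 (171°, 4475 m): east 4475 sin 171° = 700.04, north 4475 cos 171° = -4419.91
Summing: -1869.42 m east, -7273.58 m north → (-1869, -7274).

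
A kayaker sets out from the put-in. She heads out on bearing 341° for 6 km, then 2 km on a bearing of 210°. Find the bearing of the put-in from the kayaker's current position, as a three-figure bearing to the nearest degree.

143°

Leg 1 (341°, 6 km): east 6 sin 341° = -1.95, north 6 cos 341° = 5.67
Leg 2 (210°, 2 km): east 2 sin 210° = -1.00, north 2 cos 210° = -1.73
Net displacement: -2.95 east, 3.94 north. Direction back to start is (2.95, -3.94): bearing = atan2(2.95, -3.94) mod 360° = 143.15° ≈ 143°.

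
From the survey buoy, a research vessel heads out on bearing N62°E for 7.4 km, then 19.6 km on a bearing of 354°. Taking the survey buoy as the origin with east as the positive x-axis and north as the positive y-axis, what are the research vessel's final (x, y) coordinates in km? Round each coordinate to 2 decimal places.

Leg 1 (N62°E, 7.4 km): east 7.4 sin 62° = 6.53, north 7.4 cos 62° = 3.47
Leg 2 (354°, 19.6 km): east 19.6 sin 354° = -2.05, north 19.6 cos 354° = 19.49
Summing: 4.49 km east, 22.97 km north → (4.49, 22.97).

(4.49, 22.97)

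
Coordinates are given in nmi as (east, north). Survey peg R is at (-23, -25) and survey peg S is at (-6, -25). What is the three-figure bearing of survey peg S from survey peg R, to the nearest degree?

Δeast = -6 − -23 = 17.00; Δnorth = -25 − -25 = 0.00.
Bearing = atan2(Δeast, Δnorth) mod 360° = 90.00° ≈ 090°.

090°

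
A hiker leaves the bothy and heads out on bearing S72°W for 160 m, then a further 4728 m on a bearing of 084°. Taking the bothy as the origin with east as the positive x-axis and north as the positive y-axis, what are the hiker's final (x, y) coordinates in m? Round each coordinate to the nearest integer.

Leg 1 (S72°W, 160 m): east 160 sin 252° = -152.17, north 160 cos 252° = -49.44
Leg 2 (084°, 4728 m): east 4728 sin 84° = 4702.10, north 4728 cos 84° = 494.21
Summing: 4549.93 m east, 444.77 m north → (4550, 445).

(4550, 445)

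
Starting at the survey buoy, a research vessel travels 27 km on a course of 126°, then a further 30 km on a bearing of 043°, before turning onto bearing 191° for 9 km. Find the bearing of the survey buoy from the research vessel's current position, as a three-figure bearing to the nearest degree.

Leg 1 (126°, 27 km): east 27 sin 126° = 21.84, north 27 cos 126° = -15.87
Leg 2 (043°, 30 km): east 30 sin 43° = 20.46, north 30 cos 43° = 21.94
Leg 3 (191°, 9 km): east 9 sin 191° = -1.72, north 9 cos 191° = -8.83
Net displacement: 40.59 east, -2.76 north. Direction back to start is (-40.59, 2.76): bearing = atan2(-40.59, 2.76) mod 360° = 273.90° ≈ 274°.

274°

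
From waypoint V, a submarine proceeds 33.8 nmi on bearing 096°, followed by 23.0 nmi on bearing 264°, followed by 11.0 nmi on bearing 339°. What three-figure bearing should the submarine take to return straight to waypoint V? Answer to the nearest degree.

237°

Leg 1 (096°, 33.8 nmi): east 33.8 sin 96° = 33.61, north 33.8 cos 96° = -3.53
Leg 2 (264°, 23.0 nmi): east 23.0 sin 264° = -22.87, north 23.0 cos 264° = -2.40
Leg 3 (339°, 11.0 nmi): east 11.0 sin 339° = -3.94, north 11.0 cos 339° = 10.27
Net displacement: 6.80 east, 4.33 north. Direction back to start is (-6.80, -4.33): bearing = atan2(-6.80, -4.33) mod 360° = 237.49° ≈ 237°.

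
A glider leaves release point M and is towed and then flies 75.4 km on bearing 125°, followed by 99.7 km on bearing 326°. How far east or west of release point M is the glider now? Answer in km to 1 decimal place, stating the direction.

Leg 1 (125°, 75.4 km): east 75.4 sin 125° = 61.76, north 75.4 cos 125° = -43.25
Leg 2 (326°, 99.7 km): east 99.7 sin 326° = -55.75, north 99.7 cos 326° = 82.66
Net east component: 6.01 km.

6.0 km east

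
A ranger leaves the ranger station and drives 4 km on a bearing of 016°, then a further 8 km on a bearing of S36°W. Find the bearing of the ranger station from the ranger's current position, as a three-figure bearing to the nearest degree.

Leg 1 (016°, 4 km): east 4 sin 16° = 1.10, north 4 cos 16° = 3.85
Leg 2 (S36°W, 8 km): east 8 sin 216° = -4.70, north 8 cos 216° = -6.47
Net displacement: -3.60 east, -2.63 north. Direction back to start is (3.60, 2.63): bearing = atan2(3.60, 2.63) mod 360° = 53.88° ≈ 054°.

054°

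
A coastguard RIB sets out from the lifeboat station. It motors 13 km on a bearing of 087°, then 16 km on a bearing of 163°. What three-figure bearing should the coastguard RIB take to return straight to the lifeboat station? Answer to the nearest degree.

310°

Leg 1 (087°, 13 km): east 13 sin 87° = 12.98, north 13 cos 87° = 0.68
Leg 2 (163°, 16 km): east 16 sin 163° = 4.68, north 16 cos 163° = -15.30
Net displacement: 17.66 east, -14.62 north. Direction back to start is (-17.66, 14.62): bearing = atan2(-17.66, 14.62) mod 360° = 309.62° ≈ 310°.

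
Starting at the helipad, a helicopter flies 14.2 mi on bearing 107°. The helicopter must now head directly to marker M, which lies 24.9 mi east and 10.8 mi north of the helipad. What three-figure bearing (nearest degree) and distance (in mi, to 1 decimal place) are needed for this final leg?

037°, 18.8 mi

Leg 1 (107°, 14.2 mi): east 14.2 sin 107° = 13.58, north 14.2 cos 107° = -4.15
Current position: (13.58, -4.15). Target: (24.9, 10.8). Remaining: Δeast = 11.32, Δnorth = 14.95.
Bearing = atan2(11.32, 14.95) mod 360° = 37.13°; distance = √((11.32)² + (14.95)²) = 18.754 mi.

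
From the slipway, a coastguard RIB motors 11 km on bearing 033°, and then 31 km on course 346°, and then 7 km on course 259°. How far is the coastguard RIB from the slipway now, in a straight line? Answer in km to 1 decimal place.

Leg 1 (033°, 11 km): east 11 sin 33° = 5.99, north 11 cos 33° = 9.23
Leg 2 (346°, 31 km): east 31 sin 346° = -7.50, north 31 cos 346° = 30.08
Leg 3 (259°, 7 km): east 7 sin 259° = -6.87, north 7 cos 259° = -1.34
Net: -8.38 east, 37.97 north. Distance = √((-8.38)² + (37.97)²) = 38.883 km.

38.9 km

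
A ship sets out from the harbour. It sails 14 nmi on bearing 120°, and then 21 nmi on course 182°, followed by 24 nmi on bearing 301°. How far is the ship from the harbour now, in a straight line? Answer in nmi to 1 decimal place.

18.1 nmi

Leg 1 (120°, 14 nmi): east 14 sin 120° = 12.12, north 14 cos 120° = -7.00
Leg 2 (182°, 21 nmi): east 21 sin 182° = -0.73, north 21 cos 182° = -20.99
Leg 3 (301°, 24 nmi): east 24 sin 301° = -20.57, north 24 cos 301° = 12.36
Net: -9.18 east, -15.63 north. Distance = √((-9.18)² + (-15.63)²) = 18.124 nmi.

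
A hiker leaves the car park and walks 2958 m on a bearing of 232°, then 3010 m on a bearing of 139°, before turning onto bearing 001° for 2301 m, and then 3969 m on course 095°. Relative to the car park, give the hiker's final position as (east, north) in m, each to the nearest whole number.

Leg 1 (232°, 2958 m): east 2958 sin 232° = -2330.94, north 2958 cos 232° = -1821.13
Leg 2 (139°, 3010 m): east 3010 sin 139° = 1974.74, north 3010 cos 139° = -2271.68
Leg 3 (001°, 2301 m): east 2301 sin 1° = 40.16, north 2301 cos 1° = 2300.65
Leg 4 (095°, 3969 m): east 3969 sin 95° = 3953.90, north 3969 cos 95° = -345.92
Summing: 3637.86 m east, -2138.07 m north → (3638, -2138).

(3638, -2138)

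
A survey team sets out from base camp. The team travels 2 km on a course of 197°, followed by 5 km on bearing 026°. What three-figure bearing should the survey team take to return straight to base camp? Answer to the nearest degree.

Leg 1 (197°, 2 km): east 2 sin 197° = -0.58, north 2 cos 197° = -1.91
Leg 2 (026°, 5 km): east 5 sin 26° = 2.19, north 5 cos 26° = 4.49
Net displacement: 1.61 east, 2.58 north. Direction back to start is (-1.61, -2.58): bearing = atan2(-1.61, -2.58) mod 360° = 211.91° ≈ 212°.

212°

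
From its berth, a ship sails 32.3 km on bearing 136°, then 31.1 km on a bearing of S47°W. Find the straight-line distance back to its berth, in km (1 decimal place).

Leg 1 (136°, 32.3 km): east 32.3 sin 136° = 22.44, north 32.3 cos 136° = -23.23
Leg 2 (S47°W, 31.1 km): east 31.1 sin 227° = -22.75, north 31.1 cos 227° = -21.21
Net: -0.31 east, -44.44 north. Distance = √((-0.31)² + (-44.44)²) = 44.446 km.

44.4 km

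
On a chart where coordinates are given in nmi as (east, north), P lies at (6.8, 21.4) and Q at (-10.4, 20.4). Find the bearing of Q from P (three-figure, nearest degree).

Δeast = -10.4 − 6.8 = -17.20; Δnorth = 20.4 − 21.4 = -1.00.
Bearing = atan2(Δeast, Δnorth) mod 360° = 266.67° ≈ 267°.

267°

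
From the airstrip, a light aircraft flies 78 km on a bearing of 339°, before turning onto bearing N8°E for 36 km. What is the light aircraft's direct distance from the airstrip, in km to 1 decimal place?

Leg 1 (339°, 78 km): east 78 sin 339° = -27.95, north 78 cos 339° = 72.82
Leg 2 (N8°E, 36 km): east 36 sin 8° = 5.01, north 36 cos 8° = 35.65
Net: -22.94 east, 108.47 north. Distance = √((-22.94)² + (108.47)²) = 110.869 km.

110.9 km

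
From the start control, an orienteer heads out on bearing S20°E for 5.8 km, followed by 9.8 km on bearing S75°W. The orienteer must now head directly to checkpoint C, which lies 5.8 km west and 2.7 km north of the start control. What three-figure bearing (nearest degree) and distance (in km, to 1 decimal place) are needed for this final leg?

009°, 10.8 km

Leg 1 (S20°E, 5.8 km): east 5.8 sin 160° = 1.98, north 5.8 cos 160° = -5.45
Leg 2 (S75°W, 9.8 km): east 9.8 sin 255° = -9.47, north 9.8 cos 255° = -2.54
Current position: (-7.48, -7.99). Target: (-5.8, 2.7). Remaining: Δeast = 1.68, Δnorth = 10.69.
Bearing = atan2(1.68, 10.69) mod 360° = 8.95°; distance = √((1.68)² + (10.69)²) = 10.818 km.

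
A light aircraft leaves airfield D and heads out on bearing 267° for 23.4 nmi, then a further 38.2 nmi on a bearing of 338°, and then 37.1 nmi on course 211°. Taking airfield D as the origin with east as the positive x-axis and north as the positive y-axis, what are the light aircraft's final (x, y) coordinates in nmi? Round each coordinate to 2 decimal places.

Leg 1 (267°, 23.4 nmi): east 23.4 sin 267° = -23.37, north 23.4 cos 267° = -1.22
Leg 2 (338°, 38.2 nmi): east 38.2 sin 338° = -14.31, north 38.2 cos 338° = 35.42
Leg 3 (211°, 37.1 nmi): east 37.1 sin 211° = -19.11, north 37.1 cos 211° = -31.80
Summing: -56.79 nmi east, 2.39 nmi north → (-56.79, 2.39).

(-56.79, 2.39)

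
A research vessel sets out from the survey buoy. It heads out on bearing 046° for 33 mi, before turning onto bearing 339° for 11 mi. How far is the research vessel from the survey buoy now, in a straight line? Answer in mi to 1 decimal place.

38.6 mi

Leg 1 (046°, 33 mi): east 33 sin 46° = 23.74, north 33 cos 46° = 22.92
Leg 2 (339°, 11 mi): east 11 sin 339° = -3.94, north 11 cos 339° = 10.27
Net: 19.80 east, 33.19 north. Distance = √((19.80)² + (33.19)²) = 38.648 mi.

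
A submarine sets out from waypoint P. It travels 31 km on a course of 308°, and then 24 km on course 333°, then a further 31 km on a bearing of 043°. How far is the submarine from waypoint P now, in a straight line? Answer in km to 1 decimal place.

Leg 1 (308°, 31 km): east 31 sin 308° = -24.43, north 31 cos 308° = 19.09
Leg 2 (333°, 24 km): east 24 sin 333° = -10.90, north 24 cos 333° = 21.38
Leg 3 (043°, 31 km): east 31 sin 43° = 21.14, north 31 cos 43° = 22.67
Net: -14.18 east, 63.14 north. Distance = √((-14.18)² + (63.14)²) = 64.715 km.

64.7 km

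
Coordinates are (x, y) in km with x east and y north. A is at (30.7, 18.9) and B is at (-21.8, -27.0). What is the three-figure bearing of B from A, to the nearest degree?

229°

Δeast = -21.8 − 30.7 = -52.50; Δnorth = -27.0 − 18.9 = -45.90.
Bearing = atan2(Δeast, Δnorth) mod 360° = 228.84° ≈ 229°.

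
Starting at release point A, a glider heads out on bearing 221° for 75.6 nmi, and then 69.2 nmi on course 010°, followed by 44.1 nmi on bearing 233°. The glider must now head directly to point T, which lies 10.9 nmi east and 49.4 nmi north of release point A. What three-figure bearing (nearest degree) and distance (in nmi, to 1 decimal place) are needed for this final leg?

Leg 1 (221°, 75.6 nmi): east 75.6 sin 221° = -49.60, north 75.6 cos 221° = -57.06
Leg 2 (010°, 69.2 nmi): east 69.2 sin 10° = 12.02, north 69.2 cos 10° = 68.15
Leg 3 (233°, 44.1 nmi): east 44.1 sin 233° = -35.22, north 44.1 cos 233° = -26.54
Current position: (-72.80, -15.45). Target: (10.9, 49.4). Remaining: Δeast = 83.70, Δnorth = 64.85.
Bearing = atan2(83.70, 64.85) mod 360° = 52.23°; distance = √((83.70)² + (64.85)²) = 105.883 nmi.

052°, 105.9 nmi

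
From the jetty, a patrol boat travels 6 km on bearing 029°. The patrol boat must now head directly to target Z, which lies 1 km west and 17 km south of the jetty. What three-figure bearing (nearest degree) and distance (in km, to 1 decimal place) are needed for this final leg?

Leg 1 (029°, 6 km): east 6 sin 29° = 2.91, north 6 cos 29° = 5.25
Current position: (2.91, 5.25). Target: (-1, -17). Remaining: Δeast = -3.91, Δnorth = -22.25.
Bearing = atan2(-3.91, -22.25) mod 360° = 189.96°; distance = √((-3.91)² + (-22.25)²) = 22.588 km.

190°, 22.6 km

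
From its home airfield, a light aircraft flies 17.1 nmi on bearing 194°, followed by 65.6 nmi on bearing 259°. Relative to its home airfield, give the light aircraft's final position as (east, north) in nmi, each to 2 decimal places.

(-68.53, -29.11)

Leg 1 (194°, 17.1 nmi): east 17.1 sin 194° = -4.14, north 17.1 cos 194° = -16.59
Leg 2 (259°, 65.6 nmi): east 65.6 sin 259° = -64.39, north 65.6 cos 259° = -12.52
Summing: -68.53 nmi east, -29.11 nmi north → (-68.53, -29.11).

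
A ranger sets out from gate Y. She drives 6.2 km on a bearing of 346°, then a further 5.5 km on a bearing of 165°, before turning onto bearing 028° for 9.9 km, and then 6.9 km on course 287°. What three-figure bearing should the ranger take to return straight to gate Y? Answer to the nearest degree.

170°

Leg 1 (346°, 6.2 km): east 6.2 sin 346° = -1.50, north 6.2 cos 346° = 6.02
Leg 2 (165°, 5.5 km): east 5.5 sin 165° = 1.42, north 5.5 cos 165° = -5.31
Leg 3 (028°, 9.9 km): east 9.9 sin 28° = 4.65, north 9.9 cos 28° = 8.74
Leg 4 (287°, 6.9 km): east 6.9 sin 287° = -6.60, north 6.9 cos 287° = 2.02
Net displacement: -2.03 east, 11.46 north. Direction back to start is (2.03, -11.46): bearing = atan2(2.03, -11.46) mod 360° = 169.97° ≈ 170°.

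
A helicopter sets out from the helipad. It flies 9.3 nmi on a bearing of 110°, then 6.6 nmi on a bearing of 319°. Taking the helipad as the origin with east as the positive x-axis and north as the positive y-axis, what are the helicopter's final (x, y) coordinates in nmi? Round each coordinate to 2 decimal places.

(4.41, 1.80)

Leg 1 (110°, 9.3 nmi): east 9.3 sin 110° = 8.74, north 9.3 cos 110° = -3.18
Leg 2 (319°, 6.6 nmi): east 6.6 sin 319° = -4.33, north 6.6 cos 319° = 4.98
Summing: 4.41 nmi east, 1.80 nmi north → (4.41, 1.80).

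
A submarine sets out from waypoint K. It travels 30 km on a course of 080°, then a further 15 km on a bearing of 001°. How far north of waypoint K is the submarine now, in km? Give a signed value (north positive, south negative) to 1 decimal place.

Leg 1 (080°, 30 km): east 30 sin 80° = 29.54, north 30 cos 80° = 5.21
Leg 2 (001°, 15 km): east 15 sin 1° = 0.26, north 15 cos 1° = 15.00
Net north component: 20.21 km.

20.2 km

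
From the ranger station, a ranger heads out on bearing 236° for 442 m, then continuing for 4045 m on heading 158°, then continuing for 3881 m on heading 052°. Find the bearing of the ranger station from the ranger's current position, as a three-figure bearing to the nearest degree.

291°

Leg 1 (236°, 442 m): east 442 sin 236° = -366.43, north 442 cos 236° = -247.16
Leg 2 (158°, 4045 m): east 4045 sin 158° = 1515.28, north 4045 cos 158° = -3750.46
Leg 3 (052°, 3881 m): east 3881 sin 52° = 3058.27, north 3881 cos 52° = 2389.38
Net displacement: 4207.12 east, -1608.24 north. Direction back to start is (-4207.12, 1608.24): bearing = atan2(-4207.12, 1608.24) mod 360° = 290.92° ≈ 291°.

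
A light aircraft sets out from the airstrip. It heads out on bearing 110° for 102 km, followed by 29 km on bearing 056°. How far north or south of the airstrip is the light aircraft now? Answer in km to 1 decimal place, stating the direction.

Leg 1 (110°, 102 km): east 102 sin 110° = 95.85, north 102 cos 110° = -34.89
Leg 2 (056°, 29 km): east 29 sin 56° = 24.04, north 29 cos 56° = 16.22
Net north component: -18.67 km.

18.7 km south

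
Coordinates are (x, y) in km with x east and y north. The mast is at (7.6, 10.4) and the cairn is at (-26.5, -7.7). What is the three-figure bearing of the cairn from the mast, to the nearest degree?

242°

Δeast = -26.5 − 7.6 = -34.10; Δnorth = -7.7 − 10.4 = -18.10.
Bearing = atan2(Δeast, Δnorth) mod 360° = 242.04° ≈ 242°.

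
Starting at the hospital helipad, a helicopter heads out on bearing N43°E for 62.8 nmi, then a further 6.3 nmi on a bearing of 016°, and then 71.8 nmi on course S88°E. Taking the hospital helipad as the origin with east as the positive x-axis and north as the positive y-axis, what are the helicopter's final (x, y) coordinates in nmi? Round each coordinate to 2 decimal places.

(116.32, 49.48)

Leg 1 (N43°E, 62.8 nmi): east 62.8 sin 43° = 42.83, north 62.8 cos 43° = 45.93
Leg 2 (016°, 6.3 nmi): east 6.3 sin 16° = 1.74, north 6.3 cos 16° = 6.06
Leg 3 (S88°E, 71.8 nmi): east 71.8 sin 92° = 71.76, north 71.8 cos 92° = -2.51
Summing: 116.32 nmi east, 49.48 nmi north → (116.32, 49.48).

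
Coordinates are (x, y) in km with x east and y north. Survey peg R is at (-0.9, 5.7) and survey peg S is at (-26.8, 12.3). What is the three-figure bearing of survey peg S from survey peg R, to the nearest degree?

284°

Δeast = -26.8 − -0.9 = -25.90; Δnorth = 12.3 − 5.7 = 6.60.
Bearing = atan2(Δeast, Δnorth) mod 360° = 284.30° ≈ 284°.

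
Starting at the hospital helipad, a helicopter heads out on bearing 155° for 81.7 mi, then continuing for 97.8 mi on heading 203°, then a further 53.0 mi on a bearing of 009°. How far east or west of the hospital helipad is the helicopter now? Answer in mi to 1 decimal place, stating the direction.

Leg 1 (155°, 81.7 mi): east 81.7 sin 155° = 34.53, north 81.7 cos 155° = -74.05
Leg 2 (203°, 97.8 mi): east 97.8 sin 203° = -38.21, north 97.8 cos 203° = -90.03
Leg 3 (009°, 53.0 mi): east 53.0 sin 9° = 8.29, north 53.0 cos 9° = 52.35
Net east component: 4.61 mi.

4.6 mi east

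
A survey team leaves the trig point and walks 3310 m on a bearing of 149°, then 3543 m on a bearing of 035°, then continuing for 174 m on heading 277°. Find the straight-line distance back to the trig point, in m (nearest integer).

3565 m

Leg 1 (149°, 3310 m): east 3310 sin 149° = 1704.78, north 3310 cos 149° = -2837.22
Leg 2 (035°, 3543 m): east 3543 sin 35° = 2032.18, north 3543 cos 35° = 2902.26
Leg 3 (277°, 174 m): east 174 sin 277° = -172.70, north 174 cos 277° = 21.21
Net: 3564.25 east, 86.24 north. Distance = √((3564.25)² + (86.24)²) = 3565.297 m.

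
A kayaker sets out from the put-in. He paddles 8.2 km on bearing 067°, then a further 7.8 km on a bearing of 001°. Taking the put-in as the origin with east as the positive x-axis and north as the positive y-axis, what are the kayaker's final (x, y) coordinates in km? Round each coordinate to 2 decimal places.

(7.68, 11.00)

Leg 1 (067°, 8.2 km): east 8.2 sin 67° = 7.55, north 8.2 cos 67° = 3.20
Leg 2 (001°, 7.8 km): east 7.8 sin 1° = 0.14, north 7.8 cos 1° = 7.80
Summing: 7.68 km east, 11.00 km north → (7.68, 11.00).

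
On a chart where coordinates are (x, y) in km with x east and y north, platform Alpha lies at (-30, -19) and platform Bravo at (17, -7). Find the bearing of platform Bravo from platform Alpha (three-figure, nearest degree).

076°

Δeast = 17 − -30 = 47.00; Δnorth = -7 − -19 = 12.00.
Bearing = atan2(Δeast, Δnorth) mod 360° = 75.68° ≈ 076°.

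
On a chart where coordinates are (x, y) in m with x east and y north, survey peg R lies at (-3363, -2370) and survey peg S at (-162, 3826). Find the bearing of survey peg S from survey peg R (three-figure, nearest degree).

Δeast = -162 − -3363 = 3201.00; Δnorth = 3826 − -2370 = 6196.00.
Bearing = atan2(Δeast, Δnorth) mod 360° = 27.32° ≈ 027°.

027°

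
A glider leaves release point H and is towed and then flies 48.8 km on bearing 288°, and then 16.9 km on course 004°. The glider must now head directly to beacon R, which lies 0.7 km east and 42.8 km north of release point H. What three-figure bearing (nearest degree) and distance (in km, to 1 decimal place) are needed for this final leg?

Leg 1 (288°, 48.8 km): east 48.8 sin 288° = -46.41, north 48.8 cos 288° = 15.08
Leg 2 (004°, 16.9 km): east 16.9 sin 4° = 1.18, north 16.9 cos 4° = 16.86
Current position: (-45.23, 31.94). Target: (0.7, 42.8). Remaining: Δeast = 45.93, Δnorth = 10.86.
Bearing = atan2(45.93, 10.86) mod 360° = 76.70°; distance = √((45.93)² + (10.86)²) = 47.199 km.

077°, 47.2 km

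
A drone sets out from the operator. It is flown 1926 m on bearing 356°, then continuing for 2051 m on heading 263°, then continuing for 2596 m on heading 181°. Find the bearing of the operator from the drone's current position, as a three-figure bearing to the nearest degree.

067°

Leg 1 (356°, 1926 m): east 1926 sin 356° = -134.35, north 1926 cos 356° = 1921.31
Leg 2 (263°, 2051 m): east 2051 sin 263° = -2035.71, north 2051 cos 263° = -249.95
Leg 3 (181°, 2596 m): east 2596 sin 181° = -45.31, north 2596 cos 181° = -2595.60
Net displacement: -2215.37 east, -924.25 north. Direction back to start is (2215.37, 924.25): bearing = atan2(2215.37, 924.25) mod 360° = 67.35° ≈ 067°.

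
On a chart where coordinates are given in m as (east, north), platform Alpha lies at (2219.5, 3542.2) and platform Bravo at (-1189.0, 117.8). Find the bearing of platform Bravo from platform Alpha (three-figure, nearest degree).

Δeast = -1189.0 − 2219.5 = -3408.50; Δnorth = 117.8 − 3542.2 = -3424.40.
Bearing = atan2(Δeast, Δnorth) mod 360° = 224.87° ≈ 225°.

225°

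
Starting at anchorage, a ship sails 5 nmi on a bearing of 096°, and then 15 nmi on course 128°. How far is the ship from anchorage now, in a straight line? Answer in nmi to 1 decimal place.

Leg 1 (096°, 5 nmi): east 5 sin 96° = 4.97, north 5 cos 96° = -0.52
Leg 2 (128°, 15 nmi): east 15 sin 128° = 11.82, north 15 cos 128° = -9.23
Net: 16.79 east, -9.76 north. Distance = √((16.79)² + (-9.76)²) = 19.422 nmi.

19.4 nmi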